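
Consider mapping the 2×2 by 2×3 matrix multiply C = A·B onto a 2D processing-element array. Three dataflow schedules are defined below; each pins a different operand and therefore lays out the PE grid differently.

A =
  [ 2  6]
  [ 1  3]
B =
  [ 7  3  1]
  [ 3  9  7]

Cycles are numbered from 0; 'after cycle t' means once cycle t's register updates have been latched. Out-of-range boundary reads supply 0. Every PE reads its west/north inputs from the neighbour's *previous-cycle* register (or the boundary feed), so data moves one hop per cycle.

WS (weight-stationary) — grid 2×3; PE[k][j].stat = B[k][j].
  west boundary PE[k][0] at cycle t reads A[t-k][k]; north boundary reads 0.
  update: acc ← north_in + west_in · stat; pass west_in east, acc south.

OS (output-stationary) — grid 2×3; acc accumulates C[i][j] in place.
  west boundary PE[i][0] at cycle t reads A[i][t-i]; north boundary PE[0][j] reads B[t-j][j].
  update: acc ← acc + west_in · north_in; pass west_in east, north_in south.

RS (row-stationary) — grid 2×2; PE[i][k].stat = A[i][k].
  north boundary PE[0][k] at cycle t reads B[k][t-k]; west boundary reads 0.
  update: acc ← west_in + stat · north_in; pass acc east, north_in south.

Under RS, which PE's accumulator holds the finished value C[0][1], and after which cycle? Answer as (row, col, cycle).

(row, col, cycle) = (0, 1, 2)

RS: C[0][1] accumulates in PE[0][1]:
  @0  [0,1]  acc 0  |  →0  ↓0
  @1  [0,1]  acc 32  |  →32  ↓3
  @2  [0,1]  acc 60  |  →60  ↓9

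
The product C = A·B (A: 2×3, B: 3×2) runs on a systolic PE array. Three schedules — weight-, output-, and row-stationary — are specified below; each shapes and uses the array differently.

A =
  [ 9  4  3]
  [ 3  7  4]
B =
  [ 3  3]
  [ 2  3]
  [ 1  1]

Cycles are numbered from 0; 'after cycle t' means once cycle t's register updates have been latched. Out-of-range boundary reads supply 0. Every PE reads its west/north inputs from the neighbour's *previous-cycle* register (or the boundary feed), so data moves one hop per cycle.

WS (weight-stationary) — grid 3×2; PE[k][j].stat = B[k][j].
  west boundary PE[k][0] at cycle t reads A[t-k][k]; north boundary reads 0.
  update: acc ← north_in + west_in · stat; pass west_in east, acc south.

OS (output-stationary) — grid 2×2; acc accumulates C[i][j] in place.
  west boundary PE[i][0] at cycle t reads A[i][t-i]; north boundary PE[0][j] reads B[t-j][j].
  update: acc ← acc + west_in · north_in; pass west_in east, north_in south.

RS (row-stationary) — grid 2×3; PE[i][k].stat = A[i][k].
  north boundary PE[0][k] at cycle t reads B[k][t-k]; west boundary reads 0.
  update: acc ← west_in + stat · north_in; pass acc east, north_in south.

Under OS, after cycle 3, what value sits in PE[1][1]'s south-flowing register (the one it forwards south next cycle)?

Tracing OS — 2×2 array, target PE[1][1]:
  cycle 0: PE[0][1] → acc 0, east 0, south 0
  cycle 0: PE[1][0] → acc 0, east 0, south 0
  cycle 0: PE[1][1] → acc 0, east 0, south 0
  cycle 1: PE[0][1] → acc 27, east 9, south 3
  cycle 1: PE[1][0] → acc 9, east 3, south 3
  cycle 1: PE[1][1] → acc 0, east 0, south 0
  cycle 2: PE[0][1] → acc 39, east 4, south 3
  cycle 2: PE[1][0] → acc 23, east 7, south 2
  cycle 2: PE[1][1] → acc 9, east 3, south 3
  cycle 3: PE[0][1] → acc 42, east 3, south 1
  cycle 3: PE[1][0] → acc 27, east 4, south 1
  cycle 3: PE[1][1] → acc 30, east 7, south 3

register = 3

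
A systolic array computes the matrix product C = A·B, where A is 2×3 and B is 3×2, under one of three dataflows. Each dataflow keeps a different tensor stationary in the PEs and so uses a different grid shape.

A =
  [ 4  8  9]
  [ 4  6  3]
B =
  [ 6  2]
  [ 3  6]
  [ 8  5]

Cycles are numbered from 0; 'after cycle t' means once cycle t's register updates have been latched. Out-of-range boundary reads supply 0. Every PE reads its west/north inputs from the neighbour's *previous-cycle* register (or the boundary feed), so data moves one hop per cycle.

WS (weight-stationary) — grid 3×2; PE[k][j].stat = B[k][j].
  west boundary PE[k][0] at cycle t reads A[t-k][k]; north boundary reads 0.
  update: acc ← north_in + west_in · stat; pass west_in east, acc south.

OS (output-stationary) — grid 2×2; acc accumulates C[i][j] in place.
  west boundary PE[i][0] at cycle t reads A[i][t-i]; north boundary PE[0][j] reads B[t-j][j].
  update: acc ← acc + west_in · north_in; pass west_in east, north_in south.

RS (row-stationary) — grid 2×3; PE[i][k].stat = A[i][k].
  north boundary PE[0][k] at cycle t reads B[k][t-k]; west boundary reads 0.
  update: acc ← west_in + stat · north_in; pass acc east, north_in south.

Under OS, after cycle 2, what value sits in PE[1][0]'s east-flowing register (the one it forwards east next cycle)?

register = 6

OS (2×2). Following PE[1][0] plus its west/north inputs:
  @0  [0,0]  acc 24  |  →4  ↓6
  @0  [1,0]  acc 0  |  →0  ↓0
  @1  [0,0]  acc 48  |  →8  ↓3
  @1  [1,0]  acc 24  |  →4  ↓6
  @2  [0,0]  acc 120  |  →9  ↓8
  @2  [1,0]  acc 42  |  →6  ↓3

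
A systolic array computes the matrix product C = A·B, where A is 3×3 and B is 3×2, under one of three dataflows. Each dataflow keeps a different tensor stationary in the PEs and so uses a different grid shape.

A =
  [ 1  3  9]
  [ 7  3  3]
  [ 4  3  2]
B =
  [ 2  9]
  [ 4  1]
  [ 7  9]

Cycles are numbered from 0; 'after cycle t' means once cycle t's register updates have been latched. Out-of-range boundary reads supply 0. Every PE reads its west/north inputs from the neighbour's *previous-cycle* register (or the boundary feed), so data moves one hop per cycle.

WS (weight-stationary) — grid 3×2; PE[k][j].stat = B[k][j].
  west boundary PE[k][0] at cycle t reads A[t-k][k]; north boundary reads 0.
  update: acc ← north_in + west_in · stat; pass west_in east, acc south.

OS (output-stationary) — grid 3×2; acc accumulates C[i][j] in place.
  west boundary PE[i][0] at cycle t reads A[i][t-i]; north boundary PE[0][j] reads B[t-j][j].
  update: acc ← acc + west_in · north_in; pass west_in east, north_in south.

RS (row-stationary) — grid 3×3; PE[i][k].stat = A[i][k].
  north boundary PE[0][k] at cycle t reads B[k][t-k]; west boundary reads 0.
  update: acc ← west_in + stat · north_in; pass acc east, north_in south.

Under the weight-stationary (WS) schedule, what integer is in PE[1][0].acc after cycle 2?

WS (3×2). Following PE[1][0] plus its west/north inputs:
  [0] (0,0) acc=2 (h:1 v:2)
  [0] (1,0) acc=0 (h:0 v:0)
  [1] (0,0) acc=14 (h:7 v:14)
  [1] (1,0) acc=14 (h:3 v:14)
  [2] (0,0) acc=8 (h:4 v:8)
  [2] (1,0) acc=26 (h:3 v:26)

PE[1][0].acc = 26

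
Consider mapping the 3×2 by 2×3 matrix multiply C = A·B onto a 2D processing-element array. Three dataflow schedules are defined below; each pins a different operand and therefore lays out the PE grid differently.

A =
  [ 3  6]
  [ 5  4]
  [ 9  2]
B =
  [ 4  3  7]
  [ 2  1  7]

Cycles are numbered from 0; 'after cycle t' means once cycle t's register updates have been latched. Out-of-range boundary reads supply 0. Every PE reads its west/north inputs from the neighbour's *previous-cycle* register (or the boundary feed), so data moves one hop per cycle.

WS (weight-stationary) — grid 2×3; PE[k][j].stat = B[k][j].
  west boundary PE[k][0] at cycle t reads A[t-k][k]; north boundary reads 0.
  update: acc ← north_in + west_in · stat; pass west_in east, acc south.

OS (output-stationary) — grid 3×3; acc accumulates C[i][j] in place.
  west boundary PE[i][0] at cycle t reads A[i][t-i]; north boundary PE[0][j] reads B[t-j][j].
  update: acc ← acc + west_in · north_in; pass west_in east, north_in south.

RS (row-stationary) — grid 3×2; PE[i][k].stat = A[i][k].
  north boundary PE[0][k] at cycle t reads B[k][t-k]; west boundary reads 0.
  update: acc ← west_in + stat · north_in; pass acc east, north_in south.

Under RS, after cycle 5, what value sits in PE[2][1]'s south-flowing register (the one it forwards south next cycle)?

RS on a 3×2 grid — tracing PE[2][1] and its feeders:
  @0  [1,1]  acc 0  |  →0  ↓0
  @0  [2,0]  acc 0  |  →0  ↓0
  @0  [2,1]  acc 0  |  →0  ↓0
  @1  [1,1]  acc 0  |  →0  ↓0
  @1  [2,0]  acc 0  |  →0  ↓0
  @1  [2,1]  acc 0  |  →0  ↓0
  @2  [1,1]  acc 28  |  →28  ↓2
  @2  [2,0]  acc 36  |  →36  ↓4
  @2  [2,1]  acc 0  |  →0  ↓0
  @3  [1,1]  acc 19  |  →19  ↓1
  @3  [2,0]  acc 27  |  →27  ↓3
  @3  [2,1]  acc 40  |  →40  ↓2
  @4  [1,1]  acc 63  |  →63  ↓7
  @4  [2,0]  acc 63  |  →63  ↓7
  @4  [2,1]  acc 29  |  →29  ↓1
  @5  [1,1]  acc 0  |  →0  ↓0
  @5  [2,0]  acc 0  |  →0  ↓0
  @5  [2,1]  acc 77  |  →77  ↓7

register = 7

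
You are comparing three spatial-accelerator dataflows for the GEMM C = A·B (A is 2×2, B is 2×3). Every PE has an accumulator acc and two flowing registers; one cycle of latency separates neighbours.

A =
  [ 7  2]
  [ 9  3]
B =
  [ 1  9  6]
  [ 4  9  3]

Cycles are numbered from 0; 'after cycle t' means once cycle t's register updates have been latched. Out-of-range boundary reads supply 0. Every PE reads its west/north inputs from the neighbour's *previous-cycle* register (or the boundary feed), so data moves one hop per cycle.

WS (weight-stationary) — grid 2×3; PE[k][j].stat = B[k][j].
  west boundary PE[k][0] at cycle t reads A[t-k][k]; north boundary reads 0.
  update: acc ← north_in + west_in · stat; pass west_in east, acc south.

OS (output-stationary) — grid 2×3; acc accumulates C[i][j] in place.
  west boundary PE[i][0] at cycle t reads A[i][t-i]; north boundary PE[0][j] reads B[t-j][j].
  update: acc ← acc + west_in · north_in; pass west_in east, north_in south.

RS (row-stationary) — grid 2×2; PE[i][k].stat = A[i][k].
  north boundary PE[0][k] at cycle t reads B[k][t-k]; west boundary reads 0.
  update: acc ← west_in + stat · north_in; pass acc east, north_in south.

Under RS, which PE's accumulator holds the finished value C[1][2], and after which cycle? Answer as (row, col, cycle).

RS — PE[1][1] is where C[1][2] collects:
  0: (1,1).acc=0  regs=<0,0>
  1: (1,1).acc=0  regs=<0,0>
  2: (1,1).acc=21  regs=<21,4>
  3: (1,1).acc=108  regs=<108,9>
  4: (1,1).acc=63  regs=<63,3>

(row, col, cycle) = (1, 1, 4)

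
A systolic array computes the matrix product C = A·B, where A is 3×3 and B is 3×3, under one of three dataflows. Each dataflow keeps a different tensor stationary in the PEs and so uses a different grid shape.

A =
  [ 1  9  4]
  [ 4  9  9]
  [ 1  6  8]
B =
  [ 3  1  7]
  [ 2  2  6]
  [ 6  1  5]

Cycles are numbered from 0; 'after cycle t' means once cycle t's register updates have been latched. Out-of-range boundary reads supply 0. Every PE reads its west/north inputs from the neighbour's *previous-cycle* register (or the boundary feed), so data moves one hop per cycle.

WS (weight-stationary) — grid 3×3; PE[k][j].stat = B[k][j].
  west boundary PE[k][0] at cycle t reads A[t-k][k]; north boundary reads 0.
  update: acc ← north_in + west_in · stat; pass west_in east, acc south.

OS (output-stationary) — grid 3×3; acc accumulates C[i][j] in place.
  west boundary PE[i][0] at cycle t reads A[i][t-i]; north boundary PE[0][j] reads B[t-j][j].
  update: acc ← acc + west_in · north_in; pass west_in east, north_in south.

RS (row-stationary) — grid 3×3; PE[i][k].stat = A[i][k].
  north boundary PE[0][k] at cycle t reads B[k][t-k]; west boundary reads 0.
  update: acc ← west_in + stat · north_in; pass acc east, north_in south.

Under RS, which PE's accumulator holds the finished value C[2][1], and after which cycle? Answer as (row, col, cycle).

Under RS, C[2][1] lands at PE[2][2]:
  0: (2,2).acc=0  regs=<0,0>
  1: (2,2).acc=0  regs=<0,0>
  2: (2,2).acc=0  regs=<0,0>
  3: (2,2).acc=0  regs=<0,0>
  4: (2,2).acc=63  regs=<63,6>
  5: (2,2).acc=21  regs=<21,1>

(row, col, cycle) = (2, 2, 5)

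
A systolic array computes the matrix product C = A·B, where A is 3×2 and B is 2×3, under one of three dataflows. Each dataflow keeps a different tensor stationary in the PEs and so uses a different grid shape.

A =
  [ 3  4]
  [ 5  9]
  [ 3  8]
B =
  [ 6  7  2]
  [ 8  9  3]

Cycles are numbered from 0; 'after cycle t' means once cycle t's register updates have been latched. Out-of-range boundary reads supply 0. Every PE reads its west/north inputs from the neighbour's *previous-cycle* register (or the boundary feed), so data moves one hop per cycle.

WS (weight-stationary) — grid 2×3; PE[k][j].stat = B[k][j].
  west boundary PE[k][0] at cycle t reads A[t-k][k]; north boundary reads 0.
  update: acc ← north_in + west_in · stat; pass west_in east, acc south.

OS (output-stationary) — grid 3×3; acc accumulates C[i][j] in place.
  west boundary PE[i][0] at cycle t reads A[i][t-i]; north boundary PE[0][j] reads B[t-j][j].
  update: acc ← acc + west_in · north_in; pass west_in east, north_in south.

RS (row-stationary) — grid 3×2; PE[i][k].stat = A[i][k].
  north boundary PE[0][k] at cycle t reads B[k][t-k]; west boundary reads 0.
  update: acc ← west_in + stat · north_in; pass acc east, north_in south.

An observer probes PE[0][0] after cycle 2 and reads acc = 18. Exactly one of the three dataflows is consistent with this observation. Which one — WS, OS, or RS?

Under WS (2×3), PE[0][0]:
  c0 r0c0: 18 / 3 / 18
  c1 r0c0: 30 / 5 / 30
  c2 r0c0: 18 / 3 / 18
Under OS (3×3), PE[0][0]:
  c0 r0c0: 18 / 3 / 6
  c1 r0c0: 50 / 4 / 8
  c2 r0c0: 50 / 0 / 0
Under RS (3×2), PE[0][0]:
  c0 r0c0: 18 / 18 / 6
  c1 r0c0: 21 / 21 / 7
  c2 r0c0: 6 / 6 / 2

dataflow = WS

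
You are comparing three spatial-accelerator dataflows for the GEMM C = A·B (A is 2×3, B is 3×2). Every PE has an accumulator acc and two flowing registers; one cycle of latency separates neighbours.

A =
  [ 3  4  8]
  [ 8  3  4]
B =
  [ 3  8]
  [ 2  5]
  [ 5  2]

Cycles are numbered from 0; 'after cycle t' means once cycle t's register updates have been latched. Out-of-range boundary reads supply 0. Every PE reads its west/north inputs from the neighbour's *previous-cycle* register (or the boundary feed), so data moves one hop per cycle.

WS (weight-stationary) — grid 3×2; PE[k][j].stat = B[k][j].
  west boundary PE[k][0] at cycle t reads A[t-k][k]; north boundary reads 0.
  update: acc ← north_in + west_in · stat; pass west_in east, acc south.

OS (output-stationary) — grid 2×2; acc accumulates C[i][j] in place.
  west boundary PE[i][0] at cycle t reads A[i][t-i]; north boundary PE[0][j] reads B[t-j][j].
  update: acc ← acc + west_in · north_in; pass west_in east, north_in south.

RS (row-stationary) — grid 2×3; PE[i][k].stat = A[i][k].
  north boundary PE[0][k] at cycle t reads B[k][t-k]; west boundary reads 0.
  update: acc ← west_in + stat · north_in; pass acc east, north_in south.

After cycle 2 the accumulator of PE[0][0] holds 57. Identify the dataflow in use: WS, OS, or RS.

WS (3×2 grid), PE[0][0]:
  t=0 PE[0][0]: acc=9 h=3 v=9
  t=1 PE[0][0]: acc=24 h=8 v=24
  t=2 PE[0][0]: acc=0 h=0 v=0
OS (2×2 grid), PE[0][0]:
  t=0 PE[0][0]: acc=9 h=3 v=3
  t=1 PE[0][0]: acc=17 h=4 v=2
  t=2 PE[0][0]: acc=57 h=8 v=5
RS (2×3 grid), PE[0][0]:
  t=0 PE[0][0]: acc=9 h=9 v=3
  t=1 PE[0][0]: acc=24 h=24 v=8
  t=2 PE[0][0]: acc=0 h=0 v=0

dataflow = OS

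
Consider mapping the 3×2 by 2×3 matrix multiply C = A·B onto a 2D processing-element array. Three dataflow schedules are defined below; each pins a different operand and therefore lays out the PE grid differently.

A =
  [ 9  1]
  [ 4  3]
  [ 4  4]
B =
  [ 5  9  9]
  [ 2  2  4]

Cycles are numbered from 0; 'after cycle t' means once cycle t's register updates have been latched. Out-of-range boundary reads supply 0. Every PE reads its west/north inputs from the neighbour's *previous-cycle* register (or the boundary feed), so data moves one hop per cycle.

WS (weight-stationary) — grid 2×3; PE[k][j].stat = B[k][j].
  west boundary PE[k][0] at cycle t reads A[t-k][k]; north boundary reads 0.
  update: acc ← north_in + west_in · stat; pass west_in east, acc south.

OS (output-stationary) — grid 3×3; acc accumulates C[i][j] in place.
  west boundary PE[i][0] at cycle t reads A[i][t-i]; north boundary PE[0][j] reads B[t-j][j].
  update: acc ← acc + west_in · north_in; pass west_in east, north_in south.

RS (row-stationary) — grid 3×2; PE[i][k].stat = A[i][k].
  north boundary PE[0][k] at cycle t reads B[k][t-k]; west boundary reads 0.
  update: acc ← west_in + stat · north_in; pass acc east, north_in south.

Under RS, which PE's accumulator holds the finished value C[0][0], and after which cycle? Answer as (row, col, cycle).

RS: C[0][0] accumulates in PE[0][1]:
  step 0 · PE0,1: acc=0; fwd→0 fwd↓0
  step 1 · PE0,1: acc=47; fwd→47 fwd↓2

(row, col, cycle) = (0, 1, 1)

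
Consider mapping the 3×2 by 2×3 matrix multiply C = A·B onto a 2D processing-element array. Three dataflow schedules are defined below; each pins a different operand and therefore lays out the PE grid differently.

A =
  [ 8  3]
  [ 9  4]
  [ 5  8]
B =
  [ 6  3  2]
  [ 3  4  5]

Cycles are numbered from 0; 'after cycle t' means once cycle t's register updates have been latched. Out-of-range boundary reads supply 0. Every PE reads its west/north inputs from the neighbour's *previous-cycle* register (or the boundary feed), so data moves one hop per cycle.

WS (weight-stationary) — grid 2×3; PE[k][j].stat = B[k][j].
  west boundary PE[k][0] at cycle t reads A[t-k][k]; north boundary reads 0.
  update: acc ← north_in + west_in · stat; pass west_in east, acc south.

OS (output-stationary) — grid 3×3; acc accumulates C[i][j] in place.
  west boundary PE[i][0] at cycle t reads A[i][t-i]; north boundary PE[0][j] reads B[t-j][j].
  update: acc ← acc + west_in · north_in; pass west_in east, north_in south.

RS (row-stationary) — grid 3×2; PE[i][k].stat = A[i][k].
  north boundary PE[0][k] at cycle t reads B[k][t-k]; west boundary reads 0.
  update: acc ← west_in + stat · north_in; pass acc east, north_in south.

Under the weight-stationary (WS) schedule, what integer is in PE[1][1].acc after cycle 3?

PE[1][1].acc = 43

WS on a 2×3 grid — tracing PE[1][1] and its feeders:
  [0] (0,1) acc=0 (h:0 v:0)
  [0] (1,0) acc=0 (h:0 v:0)
  [0] (1,1) acc=0 (h:0 v:0)
  [1] (0,1) acc=24 (h:8 v:24)
  [1] (1,0) acc=57 (h:3 v:57)
  [1] (1,1) acc=0 (h:0 v:0)
  [2] (0,1) acc=27 (h:9 v:27)
  [2] (1,0) acc=66 (h:4 v:66)
  [2] (1,1) acc=36 (h:3 v:36)
  [3] (0,1) acc=15 (h:5 v:15)
  [3] (1,0) acc=54 (h:8 v:54)
  [3] (1,1) acc=43 (h:4 v:43)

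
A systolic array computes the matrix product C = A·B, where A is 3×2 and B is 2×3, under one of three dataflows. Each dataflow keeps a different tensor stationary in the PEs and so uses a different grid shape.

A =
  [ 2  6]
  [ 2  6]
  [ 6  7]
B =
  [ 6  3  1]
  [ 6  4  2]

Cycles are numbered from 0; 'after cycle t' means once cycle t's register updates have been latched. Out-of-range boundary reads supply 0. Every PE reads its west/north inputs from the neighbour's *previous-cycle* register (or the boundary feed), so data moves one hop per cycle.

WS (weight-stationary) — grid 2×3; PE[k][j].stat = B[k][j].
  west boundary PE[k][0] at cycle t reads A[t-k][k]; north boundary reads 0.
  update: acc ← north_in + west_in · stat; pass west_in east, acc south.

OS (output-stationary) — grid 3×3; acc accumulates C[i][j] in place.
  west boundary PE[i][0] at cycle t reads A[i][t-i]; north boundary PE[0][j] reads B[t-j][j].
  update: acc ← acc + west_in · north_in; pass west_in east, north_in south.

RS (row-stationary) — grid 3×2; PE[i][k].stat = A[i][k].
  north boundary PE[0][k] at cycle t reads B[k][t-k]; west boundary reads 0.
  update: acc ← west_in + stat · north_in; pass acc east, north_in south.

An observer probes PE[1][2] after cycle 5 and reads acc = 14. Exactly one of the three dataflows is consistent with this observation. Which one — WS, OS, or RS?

WS (2×3 grid), PE[1][2]:
  c0 r1c2: 0 / 0 / 0
  c1 r1c2: 0 / 0 / 0
  c2 r1c2: 0 / 0 / 0
  c3 r1c2: 14 / 6 / 14
  c4 r1c2: 14 / 6 / 14
  c5 r1c2: 20 / 7 / 20
OS (3×3 grid), PE[1][2]:
  c0 r1c2: 0 / 0 / 0
  c1 r1c2: 0 / 0 / 0
  c2 r1c2: 0 / 0 / 0
  c3 r1c2: 2 / 2 / 1
  c4 r1c2: 14 / 6 / 2
  c5 r1c2: 14 / 0 / 0
RS: PE[1][2] is outside its 3×2 grid.

dataflow = OS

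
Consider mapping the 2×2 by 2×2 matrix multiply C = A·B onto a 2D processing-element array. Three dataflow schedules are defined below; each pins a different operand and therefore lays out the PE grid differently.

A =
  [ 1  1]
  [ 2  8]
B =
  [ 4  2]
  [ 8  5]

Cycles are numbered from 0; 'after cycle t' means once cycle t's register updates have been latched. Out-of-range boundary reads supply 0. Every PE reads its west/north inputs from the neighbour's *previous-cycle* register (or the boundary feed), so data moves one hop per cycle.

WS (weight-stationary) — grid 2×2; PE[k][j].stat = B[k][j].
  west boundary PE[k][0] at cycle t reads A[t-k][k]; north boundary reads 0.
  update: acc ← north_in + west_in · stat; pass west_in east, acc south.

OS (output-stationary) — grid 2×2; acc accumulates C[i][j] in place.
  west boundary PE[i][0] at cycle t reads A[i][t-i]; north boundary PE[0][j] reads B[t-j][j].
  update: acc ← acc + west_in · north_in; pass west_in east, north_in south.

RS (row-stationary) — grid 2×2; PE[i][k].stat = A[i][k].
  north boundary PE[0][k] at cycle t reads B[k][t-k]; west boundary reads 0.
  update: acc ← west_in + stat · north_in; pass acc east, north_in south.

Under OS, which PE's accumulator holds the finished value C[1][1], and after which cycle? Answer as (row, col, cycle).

Under OS, C[1][1] lands at PE[1][1]:
  after 0 — PE[1][1] acc=0, pass-E 0, pass-S 0
  after 1 — PE[1][1] acc=0, pass-E 0, pass-S 0
  after 2 — PE[1][1] acc=4, pass-E 2, pass-S 2
  after 3 — PE[1][1] acc=44, pass-E 8, pass-S 5

(row, col, cycle) = (1, 1, 3)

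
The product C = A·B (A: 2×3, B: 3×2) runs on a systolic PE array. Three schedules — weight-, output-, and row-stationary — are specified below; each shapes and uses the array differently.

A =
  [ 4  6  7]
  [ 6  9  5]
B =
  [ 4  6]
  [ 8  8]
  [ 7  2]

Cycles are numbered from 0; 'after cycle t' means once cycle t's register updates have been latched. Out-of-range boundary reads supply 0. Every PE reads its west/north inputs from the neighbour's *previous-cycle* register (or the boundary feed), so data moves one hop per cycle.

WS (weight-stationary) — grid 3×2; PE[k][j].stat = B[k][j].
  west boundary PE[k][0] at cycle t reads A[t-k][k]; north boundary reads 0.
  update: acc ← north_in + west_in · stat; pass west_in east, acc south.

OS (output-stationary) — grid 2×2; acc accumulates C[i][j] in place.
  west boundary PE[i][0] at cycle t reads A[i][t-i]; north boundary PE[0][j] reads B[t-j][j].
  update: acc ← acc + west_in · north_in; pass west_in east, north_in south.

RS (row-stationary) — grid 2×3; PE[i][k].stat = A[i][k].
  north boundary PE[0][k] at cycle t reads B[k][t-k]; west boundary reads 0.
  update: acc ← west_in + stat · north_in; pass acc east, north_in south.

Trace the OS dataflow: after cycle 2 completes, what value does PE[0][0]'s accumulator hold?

OS on a 2×2 grid — tracing PE[0][0] and its feeders:
  cycle 0: PE[0][0] → acc 16, east 4, south 4
  cycle 1: PE[0][0] → acc 64, east 6, south 8
  cycle 2: PE[0][0] → acc 113, east 7, south 7

PE[0][0].acc = 113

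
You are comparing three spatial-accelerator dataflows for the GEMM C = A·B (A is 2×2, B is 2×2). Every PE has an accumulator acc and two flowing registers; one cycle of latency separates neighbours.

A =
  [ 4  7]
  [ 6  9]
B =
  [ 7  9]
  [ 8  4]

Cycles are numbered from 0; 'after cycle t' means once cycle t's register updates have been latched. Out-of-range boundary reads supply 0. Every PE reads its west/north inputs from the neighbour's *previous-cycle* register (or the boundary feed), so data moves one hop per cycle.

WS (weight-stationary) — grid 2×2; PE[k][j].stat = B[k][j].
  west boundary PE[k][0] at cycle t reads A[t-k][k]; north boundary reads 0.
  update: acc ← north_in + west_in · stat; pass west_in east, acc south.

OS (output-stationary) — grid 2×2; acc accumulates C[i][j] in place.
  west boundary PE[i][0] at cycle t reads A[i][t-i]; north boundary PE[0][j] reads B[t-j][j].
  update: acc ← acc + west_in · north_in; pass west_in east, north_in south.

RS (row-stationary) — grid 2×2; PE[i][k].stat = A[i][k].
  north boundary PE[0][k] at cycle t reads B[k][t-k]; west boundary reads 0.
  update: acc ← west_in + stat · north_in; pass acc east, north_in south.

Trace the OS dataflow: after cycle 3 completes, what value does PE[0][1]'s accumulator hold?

PE[0][1].acc = 64

OS on a 2×2 grid — tracing PE[0][1] and its feeders:
  cycle 0: PE[0][0] → acc 28, east 4, south 7
  cycle 0: PE[0][1] → acc 0, east 0, south 0
  cycle 1: PE[0][0] → acc 84, east 7, south 8
  cycle 1: PE[0][1] → acc 36, east 4, south 9
  cycle 2: PE[0][0] → acc 84, east 0, south 0
  cycle 2: PE[0][1] → acc 64, east 7, south 4
  cycle 3: PE[0][0] → acc 84, east 0, south 0
  cycle 3: PE[0][1] → acc 64, east 0, south 0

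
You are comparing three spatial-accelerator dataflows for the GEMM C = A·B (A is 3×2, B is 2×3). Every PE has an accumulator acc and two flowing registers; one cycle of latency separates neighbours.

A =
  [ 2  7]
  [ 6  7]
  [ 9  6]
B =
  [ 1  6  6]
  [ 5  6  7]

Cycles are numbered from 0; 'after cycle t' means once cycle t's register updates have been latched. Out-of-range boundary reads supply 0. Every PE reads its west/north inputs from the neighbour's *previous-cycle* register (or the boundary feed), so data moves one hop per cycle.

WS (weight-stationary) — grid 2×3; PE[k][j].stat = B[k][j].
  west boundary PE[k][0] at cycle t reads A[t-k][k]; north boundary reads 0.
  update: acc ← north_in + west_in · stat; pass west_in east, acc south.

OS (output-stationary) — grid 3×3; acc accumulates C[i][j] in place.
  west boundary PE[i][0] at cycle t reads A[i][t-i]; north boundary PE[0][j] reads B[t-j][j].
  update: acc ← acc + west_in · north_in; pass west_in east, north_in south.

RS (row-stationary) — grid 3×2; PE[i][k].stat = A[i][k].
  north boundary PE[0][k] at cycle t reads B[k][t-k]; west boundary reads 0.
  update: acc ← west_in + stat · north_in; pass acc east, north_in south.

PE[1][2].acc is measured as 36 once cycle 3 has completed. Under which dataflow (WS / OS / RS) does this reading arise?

dataflow = OS

Under WS (2×3), PE[1][2]:
  step 0 · PE1,2: acc=0; fwd→0 fwd↓0
  step 1 · PE1,2: acc=0; fwd→0 fwd↓0
  step 2 · PE1,2: acc=0; fwd→0 fwd↓0
  step 3 · PE1,2: acc=61; fwd→7 fwd↓61
Under OS (3×3), PE[1][2]:
  step 0 · PE1,2: acc=0; fwd→0 fwd↓0
  step 1 · PE1,2: acc=0; fwd→0 fwd↓0
  step 2 · PE1,2: acc=0; fwd→0 fwd↓0
  step 3 · PE1,2: acc=36; fwd→6 fwd↓6
RS (3×2): PE[1][2] does not exist.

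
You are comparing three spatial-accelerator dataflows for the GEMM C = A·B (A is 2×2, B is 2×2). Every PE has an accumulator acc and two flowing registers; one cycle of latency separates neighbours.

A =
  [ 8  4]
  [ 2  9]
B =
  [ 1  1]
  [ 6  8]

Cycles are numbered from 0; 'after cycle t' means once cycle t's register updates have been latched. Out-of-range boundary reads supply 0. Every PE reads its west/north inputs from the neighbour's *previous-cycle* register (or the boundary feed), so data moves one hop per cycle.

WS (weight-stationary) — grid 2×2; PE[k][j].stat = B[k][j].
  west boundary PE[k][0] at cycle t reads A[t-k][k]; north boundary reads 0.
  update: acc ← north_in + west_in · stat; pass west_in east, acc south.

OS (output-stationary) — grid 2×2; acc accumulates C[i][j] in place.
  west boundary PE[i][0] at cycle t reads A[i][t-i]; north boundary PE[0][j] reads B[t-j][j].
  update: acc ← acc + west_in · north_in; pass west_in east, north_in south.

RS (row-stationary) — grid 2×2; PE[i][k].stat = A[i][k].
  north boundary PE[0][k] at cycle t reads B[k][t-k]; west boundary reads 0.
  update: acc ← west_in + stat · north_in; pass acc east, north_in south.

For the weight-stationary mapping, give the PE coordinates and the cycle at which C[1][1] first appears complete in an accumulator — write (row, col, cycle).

(row, col, cycle) = (1, 1, 3)

WS — PE[1][1] is where C[1][1] collects:
  step 0 · PE1,1: acc=0; fwd→0 fwd↓0
  step 1 · PE1,1: acc=0; fwd→0 fwd↓0
  step 2 · PE1,1: acc=40; fwd→4 fwd↓40
  step 3 · PE1,1: acc=74; fwd→9 fwd↓74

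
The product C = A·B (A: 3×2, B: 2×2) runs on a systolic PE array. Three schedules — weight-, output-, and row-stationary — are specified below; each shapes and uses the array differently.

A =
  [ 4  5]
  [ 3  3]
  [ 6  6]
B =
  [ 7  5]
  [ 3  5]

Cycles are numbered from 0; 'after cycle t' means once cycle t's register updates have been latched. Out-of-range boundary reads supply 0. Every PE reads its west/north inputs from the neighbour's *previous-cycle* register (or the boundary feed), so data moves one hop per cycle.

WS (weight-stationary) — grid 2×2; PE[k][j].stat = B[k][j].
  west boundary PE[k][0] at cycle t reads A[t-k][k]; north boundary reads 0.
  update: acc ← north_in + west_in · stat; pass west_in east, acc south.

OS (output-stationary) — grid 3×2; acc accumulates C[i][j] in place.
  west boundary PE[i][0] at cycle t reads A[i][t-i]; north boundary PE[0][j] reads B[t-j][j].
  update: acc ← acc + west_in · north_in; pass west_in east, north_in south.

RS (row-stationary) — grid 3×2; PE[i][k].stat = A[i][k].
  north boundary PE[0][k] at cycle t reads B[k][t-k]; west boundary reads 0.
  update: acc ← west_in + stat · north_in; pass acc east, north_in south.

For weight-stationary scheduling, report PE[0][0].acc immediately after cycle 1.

WS 2×2: PE[0][0] cycle-by-cycle (with neighbour feeds):
  after 0 — PE[0][0] acc=28, pass-E 4, pass-S 28
  after 1 — PE[0][0] acc=21, pass-E 3, pass-S 21

PE[0][0].acc = 21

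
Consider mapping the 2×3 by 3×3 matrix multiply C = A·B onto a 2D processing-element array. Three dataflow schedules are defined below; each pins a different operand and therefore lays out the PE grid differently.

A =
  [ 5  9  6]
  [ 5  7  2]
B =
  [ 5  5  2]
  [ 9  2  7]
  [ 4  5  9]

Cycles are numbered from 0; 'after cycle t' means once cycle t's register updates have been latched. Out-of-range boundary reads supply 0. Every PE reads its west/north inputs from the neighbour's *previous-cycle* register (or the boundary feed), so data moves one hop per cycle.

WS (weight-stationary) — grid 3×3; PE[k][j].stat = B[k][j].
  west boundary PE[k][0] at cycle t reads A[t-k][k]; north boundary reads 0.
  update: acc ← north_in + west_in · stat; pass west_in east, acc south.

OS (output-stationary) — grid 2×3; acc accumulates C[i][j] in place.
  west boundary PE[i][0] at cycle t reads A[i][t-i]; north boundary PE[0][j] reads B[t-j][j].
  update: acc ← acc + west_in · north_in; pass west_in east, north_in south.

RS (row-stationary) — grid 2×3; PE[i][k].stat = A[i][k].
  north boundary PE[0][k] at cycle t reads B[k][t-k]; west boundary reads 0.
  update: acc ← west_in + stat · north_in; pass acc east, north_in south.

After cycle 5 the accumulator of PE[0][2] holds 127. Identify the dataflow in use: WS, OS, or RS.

— WS: 3×3; PE[0][2] trace:
  @0  [0,2]  acc 0  |  →0  ↓0
  @1  [0,2]  acc 0  |  →0  ↓0
  @2  [0,2]  acc 10  |  →5  ↓10
  @3  [0,2]  acc 10  |  →5  ↓10
  @4  [0,2]  acc 0  |  →0  ↓0
  @5  [0,2]  acc 0  |  →0  ↓0
— OS: 2×3; PE[0][2] trace:
  @0  [0,2]  acc 0  |  →0  ↓0
  @1  [0,2]  acc 0  |  →0  ↓0
  @2  [0,2]  acc 10  |  →5  ↓2
  @3  [0,2]  acc 73  |  →9  ↓7
  @4  [0,2]  acc 127  |  →6  ↓9
  @5  [0,2]  acc 127  |  →0  ↓0
— RS: 2×3; PE[0][2] trace:
  @0  [0,2]  acc 0  |  →0  ↓0
  @1  [0,2]  acc 0  |  →0  ↓0
  @2  [0,2]  acc 130  |  →130  ↓4
  @3  [0,2]  acc 73  |  →73  ↓5
  @4  [0,2]  acc 127  |  →127  ↓9
  @5  [0,2]  acc 0  |  →0  ↓0

dataflow = OS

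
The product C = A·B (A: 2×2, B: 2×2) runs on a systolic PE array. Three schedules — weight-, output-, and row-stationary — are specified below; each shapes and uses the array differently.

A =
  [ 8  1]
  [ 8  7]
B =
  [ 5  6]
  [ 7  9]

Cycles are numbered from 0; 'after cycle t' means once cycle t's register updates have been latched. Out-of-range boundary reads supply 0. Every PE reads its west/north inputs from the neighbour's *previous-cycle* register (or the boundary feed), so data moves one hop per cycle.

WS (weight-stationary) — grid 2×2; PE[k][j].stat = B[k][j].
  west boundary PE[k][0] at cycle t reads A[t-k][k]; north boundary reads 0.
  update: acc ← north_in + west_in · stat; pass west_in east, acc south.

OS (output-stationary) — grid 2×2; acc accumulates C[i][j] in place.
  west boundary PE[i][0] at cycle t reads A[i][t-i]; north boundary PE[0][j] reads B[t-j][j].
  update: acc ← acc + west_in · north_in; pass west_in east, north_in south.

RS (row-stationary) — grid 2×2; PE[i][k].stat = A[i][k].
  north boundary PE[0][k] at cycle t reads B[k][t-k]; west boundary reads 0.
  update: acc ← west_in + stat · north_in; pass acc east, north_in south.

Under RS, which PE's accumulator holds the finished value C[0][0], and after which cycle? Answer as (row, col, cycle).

RS — PE[0][1] is where C[0][0] collects:
  cycle 0: PE[0][1] → acc 0, east 0, south 0
  cycle 1: PE[0][1] → acc 47, east 47, south 7

(row, col, cycle) = (0, 1, 1)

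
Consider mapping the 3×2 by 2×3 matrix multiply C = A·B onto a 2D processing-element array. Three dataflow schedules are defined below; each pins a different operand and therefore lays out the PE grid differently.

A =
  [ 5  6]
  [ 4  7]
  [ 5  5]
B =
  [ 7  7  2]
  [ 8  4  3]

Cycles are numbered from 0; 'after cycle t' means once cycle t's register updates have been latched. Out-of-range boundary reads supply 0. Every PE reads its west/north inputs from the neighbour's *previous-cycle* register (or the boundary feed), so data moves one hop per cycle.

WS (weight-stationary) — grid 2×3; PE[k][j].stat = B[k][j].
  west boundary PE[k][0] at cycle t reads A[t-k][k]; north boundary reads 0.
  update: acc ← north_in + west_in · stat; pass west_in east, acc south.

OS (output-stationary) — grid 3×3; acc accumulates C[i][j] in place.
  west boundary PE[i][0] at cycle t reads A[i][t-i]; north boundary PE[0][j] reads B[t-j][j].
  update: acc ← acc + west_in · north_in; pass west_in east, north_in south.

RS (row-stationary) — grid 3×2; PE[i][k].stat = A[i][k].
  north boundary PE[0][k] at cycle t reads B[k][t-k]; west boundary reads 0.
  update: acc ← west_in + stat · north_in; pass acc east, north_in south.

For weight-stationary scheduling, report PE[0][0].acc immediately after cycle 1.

PE[0][0].acc = 28

Tracing WS — 2×3 array, target PE[0][0]:
  step 0 · PE0,0: acc=35; fwd→5 fwd↓35
  step 1 · PE0,0: acc=28; fwd→4 fwd↓28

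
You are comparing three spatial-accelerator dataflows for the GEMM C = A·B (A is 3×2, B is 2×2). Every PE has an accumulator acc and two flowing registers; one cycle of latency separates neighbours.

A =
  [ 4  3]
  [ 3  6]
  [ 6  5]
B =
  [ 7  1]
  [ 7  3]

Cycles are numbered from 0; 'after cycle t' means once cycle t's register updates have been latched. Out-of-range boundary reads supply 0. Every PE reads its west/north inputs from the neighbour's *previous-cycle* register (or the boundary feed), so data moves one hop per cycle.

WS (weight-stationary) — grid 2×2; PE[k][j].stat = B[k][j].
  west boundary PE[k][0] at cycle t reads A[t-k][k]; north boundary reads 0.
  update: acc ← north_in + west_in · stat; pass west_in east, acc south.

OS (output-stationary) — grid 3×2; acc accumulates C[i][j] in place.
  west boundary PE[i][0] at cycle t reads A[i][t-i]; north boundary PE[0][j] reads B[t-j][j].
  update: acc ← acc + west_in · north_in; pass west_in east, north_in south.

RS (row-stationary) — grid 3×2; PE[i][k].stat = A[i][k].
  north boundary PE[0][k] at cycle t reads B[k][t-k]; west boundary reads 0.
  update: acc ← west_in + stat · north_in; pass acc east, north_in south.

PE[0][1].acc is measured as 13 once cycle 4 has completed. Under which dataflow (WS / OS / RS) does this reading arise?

— WS: 2×2; PE[0][1] trace:
  step 0 · PE0,1: acc=0; fwd→0 fwd↓0
  step 1 · PE0,1: acc=4; fwd→4 fwd↓4
  step 2 · PE0,1: acc=3; fwd→3 fwd↓3
  step 3 · PE0,1: acc=6; fwd→6 fwd↓6
  step 4 · PE0,1: acc=0; fwd→0 fwd↓0
— OS: 3×2; PE[0][1] trace:
  step 0 · PE0,1: acc=0; fwd→0 fwd↓0
  step 1 · PE0,1: acc=4; fwd→4 fwd↓1
  step 2 · PE0,1: acc=13; fwd→3 fwd↓3
  step 3 · PE0,1: acc=13; fwd→0 fwd↓0
  step 4 · PE0,1: acc=13; fwd→0 fwd↓0
— RS: 3×2; PE[0][1] trace:
  step 0 · PE0,1: acc=0; fwd→0 fwd↓0
  step 1 · PE0,1: acc=49; fwd→49 fwd↓7
  step 2 · PE0,1: acc=13; fwd→13 fwd↓3
  step 3 · PE0,1: acc=0; fwd→0 fwd↓0
  step 4 · PE0,1: acc=0; fwd→0 fwd↓0

dataflow = OS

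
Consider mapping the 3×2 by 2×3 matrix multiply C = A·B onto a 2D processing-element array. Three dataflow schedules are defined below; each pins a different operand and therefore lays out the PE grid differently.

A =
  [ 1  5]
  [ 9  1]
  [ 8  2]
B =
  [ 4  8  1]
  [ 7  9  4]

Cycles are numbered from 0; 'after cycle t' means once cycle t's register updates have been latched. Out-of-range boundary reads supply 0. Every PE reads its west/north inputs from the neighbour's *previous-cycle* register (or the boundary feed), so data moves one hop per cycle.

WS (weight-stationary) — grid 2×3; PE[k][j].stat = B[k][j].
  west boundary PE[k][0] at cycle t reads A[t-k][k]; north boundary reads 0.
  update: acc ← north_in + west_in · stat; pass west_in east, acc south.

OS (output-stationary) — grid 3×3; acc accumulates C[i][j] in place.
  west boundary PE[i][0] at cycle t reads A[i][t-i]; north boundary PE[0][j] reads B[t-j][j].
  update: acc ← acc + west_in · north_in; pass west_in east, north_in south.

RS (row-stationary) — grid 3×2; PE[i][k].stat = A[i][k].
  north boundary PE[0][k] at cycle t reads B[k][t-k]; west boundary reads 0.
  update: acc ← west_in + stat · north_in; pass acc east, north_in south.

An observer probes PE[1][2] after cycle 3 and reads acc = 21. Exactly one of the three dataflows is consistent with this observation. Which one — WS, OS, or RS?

dataflow = WS

Under WS (2×3), PE[1][2]:
  after 0 — PE[1][2] acc=0, pass-E 0, pass-S 0
  after 1 — PE[1][2] acc=0, pass-E 0, pass-S 0
  after 2 — PE[1][2] acc=0, pass-E 0, pass-S 0
  after 3 — PE[1][2] acc=21, pass-E 5, pass-S 21
Under OS (3×3), PE[1][2]:
  after 0 — PE[1][2] acc=0, pass-E 0, pass-S 0
  after 1 — PE[1][2] acc=0, pass-E 0, pass-S 0
  after 2 — PE[1][2] acc=0, pass-E 0, pass-S 0
  after 3 — PE[1][2] acc=9, pass-E 9, pass-S 1
— RS: 3×2 array has no PE[1][2].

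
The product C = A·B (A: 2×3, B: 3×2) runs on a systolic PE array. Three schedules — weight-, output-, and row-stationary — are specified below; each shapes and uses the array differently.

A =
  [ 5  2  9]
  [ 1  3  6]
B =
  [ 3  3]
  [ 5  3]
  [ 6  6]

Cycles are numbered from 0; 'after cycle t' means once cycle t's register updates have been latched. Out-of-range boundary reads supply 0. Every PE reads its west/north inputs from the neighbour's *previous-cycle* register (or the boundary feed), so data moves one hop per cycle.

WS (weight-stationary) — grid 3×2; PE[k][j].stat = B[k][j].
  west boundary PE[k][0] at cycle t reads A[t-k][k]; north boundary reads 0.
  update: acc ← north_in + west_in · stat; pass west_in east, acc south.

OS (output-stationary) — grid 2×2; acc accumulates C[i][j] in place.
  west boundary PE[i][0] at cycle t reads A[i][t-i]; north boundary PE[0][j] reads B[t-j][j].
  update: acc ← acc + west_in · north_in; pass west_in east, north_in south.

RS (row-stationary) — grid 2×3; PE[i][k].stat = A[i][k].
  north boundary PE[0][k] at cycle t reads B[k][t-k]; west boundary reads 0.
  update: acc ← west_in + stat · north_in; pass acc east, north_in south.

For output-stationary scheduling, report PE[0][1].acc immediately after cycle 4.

OS on a 2×2 grid — tracing PE[0][1] and its feeders:
  after 0 — PE[0][0] acc=15, pass-E 5, pass-S 3
  after 0 — PE[0][1] acc=0, pass-E 0, pass-S 0
  after 1 — PE[0][0] acc=25, pass-E 2, pass-S 5
  after 1 — PE[0][1] acc=15, pass-E 5, pass-S 3
  after 2 — PE[0][0] acc=79, pass-E 9, pass-S 6
  after 2 — PE[0][1] acc=21, pass-E 2, pass-S 3
  after 3 — PE[0][0] acc=79, pass-E 0, pass-S 0
  after 3 — PE[0][1] acc=75, pass-E 9, pass-S 6
  after 4 — PE[0][0] acc=79, pass-E 0, pass-S 0
  after 4 — PE[0][1] acc=75, pass-E 0, pass-S 0

PE[0][1].acc = 75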